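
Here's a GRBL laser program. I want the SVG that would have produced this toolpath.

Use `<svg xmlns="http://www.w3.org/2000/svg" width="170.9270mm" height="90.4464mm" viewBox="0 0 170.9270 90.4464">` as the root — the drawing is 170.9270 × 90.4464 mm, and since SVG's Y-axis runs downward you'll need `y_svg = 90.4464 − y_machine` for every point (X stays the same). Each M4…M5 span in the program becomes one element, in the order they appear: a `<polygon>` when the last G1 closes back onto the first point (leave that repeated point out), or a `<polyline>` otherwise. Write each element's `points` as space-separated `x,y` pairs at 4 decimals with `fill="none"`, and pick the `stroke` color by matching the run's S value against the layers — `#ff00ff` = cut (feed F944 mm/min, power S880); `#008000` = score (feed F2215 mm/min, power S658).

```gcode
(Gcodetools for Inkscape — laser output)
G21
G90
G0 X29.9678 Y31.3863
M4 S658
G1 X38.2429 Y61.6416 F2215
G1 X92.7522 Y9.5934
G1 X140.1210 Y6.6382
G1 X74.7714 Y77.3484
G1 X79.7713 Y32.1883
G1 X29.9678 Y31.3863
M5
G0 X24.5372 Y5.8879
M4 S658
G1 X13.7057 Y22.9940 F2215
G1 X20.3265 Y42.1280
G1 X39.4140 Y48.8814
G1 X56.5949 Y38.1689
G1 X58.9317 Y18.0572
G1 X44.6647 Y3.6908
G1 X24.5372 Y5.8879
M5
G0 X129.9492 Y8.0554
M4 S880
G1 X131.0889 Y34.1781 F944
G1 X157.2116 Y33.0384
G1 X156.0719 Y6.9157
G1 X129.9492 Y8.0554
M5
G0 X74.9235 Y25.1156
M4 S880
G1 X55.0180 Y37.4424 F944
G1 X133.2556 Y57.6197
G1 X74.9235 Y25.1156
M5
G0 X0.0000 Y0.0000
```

<svg xmlns="http://www.w3.org/2000/svg" width="170.9270mm" height="90.4464mm" viewBox="0 0 170.9270 90.4464">
  <polygon points="29.9678,59.0601 38.2429,28.8048 92.7522,80.8530 140.1210,83.8082 74.7714,13.0980 79.7713,58.2581" fill="none" stroke="#008000"/>
  <polygon points="24.5372,84.5585 13.7057,67.4524 20.3265,48.3184 39.4140,41.5650 56.5949,52.2775 58.9317,72.3892 44.6647,86.7556" fill="none" stroke="#008000"/>
  <polygon points="129.9492,82.3910 131.0889,56.2683 157.2116,57.4080 156.0719,83.5307" fill="none" stroke="#ff00ff"/>
  <polygon points="74.9235,65.3308 55.0180,53.0040 133.2556,32.8267" fill="none" stroke="#ff00ff"/>
</svg>

y_svg = 90.4464 − y_m.

[1] S658→`#008000` (score); closed run; points: 29.9678,59.0601 38.2429,28.8048 92.7522,80.8530 140.1210,83.8082 74.7714,13.0980 79.7713,58.2581

[2] S658→`#008000` (score); closed run; points: 24.5372,84.5585 13.7057,67.4524 20.3265,48.3184 39.4140,41.5650 56.5949,52.2775 58.9317,72.3892 44.6647,86.7556

[3] S880→`#ff00ff` (cut); closed run; points: 129.9492,82.3910 131.0889,56.2683 157.2116,57.4080 156.0719,83.5307

[4] S880→`#ff00ff` (cut); closed run; points: 74.9235,65.3308 55.0180,53.0040 133.2556,32.8267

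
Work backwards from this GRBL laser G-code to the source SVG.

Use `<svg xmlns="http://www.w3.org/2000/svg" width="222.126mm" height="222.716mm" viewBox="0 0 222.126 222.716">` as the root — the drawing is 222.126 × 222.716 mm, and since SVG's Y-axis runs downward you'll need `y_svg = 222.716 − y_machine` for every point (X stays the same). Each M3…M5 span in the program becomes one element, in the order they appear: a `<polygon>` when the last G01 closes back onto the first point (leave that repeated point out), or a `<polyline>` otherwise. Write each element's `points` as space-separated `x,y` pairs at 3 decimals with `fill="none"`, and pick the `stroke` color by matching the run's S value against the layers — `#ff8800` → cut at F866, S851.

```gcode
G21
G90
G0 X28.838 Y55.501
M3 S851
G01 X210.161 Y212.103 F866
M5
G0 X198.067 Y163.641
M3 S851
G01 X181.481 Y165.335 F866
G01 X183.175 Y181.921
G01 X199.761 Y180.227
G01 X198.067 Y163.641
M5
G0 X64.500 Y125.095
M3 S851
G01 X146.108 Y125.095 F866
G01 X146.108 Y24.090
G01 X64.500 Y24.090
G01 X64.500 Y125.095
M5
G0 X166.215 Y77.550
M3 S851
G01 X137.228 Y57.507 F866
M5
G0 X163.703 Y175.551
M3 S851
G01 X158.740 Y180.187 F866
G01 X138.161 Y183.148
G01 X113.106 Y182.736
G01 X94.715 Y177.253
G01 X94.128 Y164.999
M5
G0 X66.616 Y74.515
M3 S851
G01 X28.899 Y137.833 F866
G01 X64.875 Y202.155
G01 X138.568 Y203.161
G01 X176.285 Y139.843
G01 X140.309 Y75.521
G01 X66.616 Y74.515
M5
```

<svg xmlns="http://www.w3.org/2000/svg" width="222.126mm" height="222.716mm" viewBox="0 0 222.126 222.716">
  <polyline points="28.838,167.215 210.161,10.613" fill="none" stroke="#ff8800"/>
  <polygon points="198.067,59.075 181.481,57.381 183.175,40.795 199.761,42.489" fill="none" stroke="#ff8800"/>
  <polygon points="64.500,97.621 146.108,97.621 146.108,198.626 64.500,198.626" fill="none" stroke="#ff8800"/>
  <polyline points="166.215,145.166 137.228,165.209" fill="none" stroke="#ff8800"/>
  <polyline points="163.703,47.165 158.740,42.529 138.161,39.568 113.106,39.980 94.715,45.463 94.128,57.717" fill="none" stroke="#ff8800"/>
  <polygon points="66.616,148.201 28.899,84.883 64.875,20.561 138.568,19.555 176.285,82.873 140.309,147.195" fill="none" stroke="#ff8800"/>
</svg>

Machine Y-up, SVG Y-down with viewBox height 222.716, so y_svg = 222.716 − y_machine; X carries over. Every run uses S851, so all elements get stroke `#ff8800` (cut).

Run 1: The run is open, so emit a `<polyline>` with points (Y-flipped): 28.838,167.215 210.161,10.613.

Run 2: The run returns to its start, so emit a `<polygon>` with points (Y-flipped): 198.067,59.075 181.481,57.381 183.175,40.795 199.761,42.489.

Run 3: The run returns to its start, so emit a `<polygon>` with points (Y-flipped): 64.500,97.621 146.108,97.621 146.108,198.626 64.500,198.626.

Run 4: The run is open, so emit a `<polyline>` with points (Y-flipped): 166.215,145.166 137.228,165.209.

Run 5: The run is open, so emit a `<polyline>` with points (Y-flipped): 163.703,47.165 158.740,42.529 138.161,39.568 113.106,39.980 94.715,45.463 94.128,57.717.

Run 6: The run returns to its start, so emit a `<polygon>` with points (Y-flipped): 66.616,148.201 28.899,84.883 64.875,20.561 138.568,19.555 176.285,82.873 140.309,147.195.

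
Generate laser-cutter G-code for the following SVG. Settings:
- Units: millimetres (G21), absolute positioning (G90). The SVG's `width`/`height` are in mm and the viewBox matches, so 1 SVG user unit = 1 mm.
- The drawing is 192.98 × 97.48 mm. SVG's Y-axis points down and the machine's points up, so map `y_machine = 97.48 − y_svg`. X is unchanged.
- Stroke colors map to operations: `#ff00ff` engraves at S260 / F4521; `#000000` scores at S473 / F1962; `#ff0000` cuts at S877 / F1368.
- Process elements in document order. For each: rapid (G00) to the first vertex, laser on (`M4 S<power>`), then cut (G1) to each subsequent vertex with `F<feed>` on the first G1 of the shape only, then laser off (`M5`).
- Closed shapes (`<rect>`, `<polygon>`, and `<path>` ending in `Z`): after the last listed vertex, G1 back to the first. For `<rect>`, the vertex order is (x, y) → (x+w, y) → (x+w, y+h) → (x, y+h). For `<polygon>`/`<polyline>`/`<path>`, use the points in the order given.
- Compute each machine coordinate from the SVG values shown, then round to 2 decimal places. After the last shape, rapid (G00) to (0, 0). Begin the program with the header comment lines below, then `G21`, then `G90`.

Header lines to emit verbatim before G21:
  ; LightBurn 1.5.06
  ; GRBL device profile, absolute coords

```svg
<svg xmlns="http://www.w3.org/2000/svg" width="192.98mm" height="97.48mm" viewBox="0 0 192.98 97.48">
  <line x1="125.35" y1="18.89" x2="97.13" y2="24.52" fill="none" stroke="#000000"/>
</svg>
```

; LightBurn 1.5.06
; GRBL device profile, absolute coords
G21
G90
G00 X125.35 Y78.59
M4 S473
G1 X97.13 Y72.96 F1962
M5
G00 X0.00 Y0.00

viewBox `0 0 192.98 97.48` with mm width/height → 1 unit = 1 mm. Flip: y_m = 97.48 − y_svg.

**Shape 1** — `<line>` line segment, stroke `#000000` → score (S473, F1962). Machine vertices: (125.35,78.59) → (97.13,72.96). Open path.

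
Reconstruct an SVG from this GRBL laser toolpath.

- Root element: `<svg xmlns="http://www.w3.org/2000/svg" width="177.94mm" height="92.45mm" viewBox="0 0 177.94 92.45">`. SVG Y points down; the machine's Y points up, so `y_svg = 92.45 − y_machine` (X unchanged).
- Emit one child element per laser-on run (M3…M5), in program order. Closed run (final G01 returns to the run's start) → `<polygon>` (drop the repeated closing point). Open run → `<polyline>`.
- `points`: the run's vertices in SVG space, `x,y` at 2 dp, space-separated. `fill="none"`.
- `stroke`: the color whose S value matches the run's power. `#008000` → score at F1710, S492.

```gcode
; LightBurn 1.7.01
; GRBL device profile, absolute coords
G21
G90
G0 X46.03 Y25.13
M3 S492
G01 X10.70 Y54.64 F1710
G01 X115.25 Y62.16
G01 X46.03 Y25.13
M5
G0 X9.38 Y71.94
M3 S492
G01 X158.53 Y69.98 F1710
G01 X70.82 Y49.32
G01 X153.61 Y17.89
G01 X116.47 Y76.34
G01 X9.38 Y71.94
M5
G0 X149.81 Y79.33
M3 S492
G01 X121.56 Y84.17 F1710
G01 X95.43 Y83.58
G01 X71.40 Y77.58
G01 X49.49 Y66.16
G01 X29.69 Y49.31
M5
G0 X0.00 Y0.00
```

<svg xmlns="http://www.w3.org/2000/svg" width="177.94mm" height="92.45mm" viewBox="0 0 177.94 92.45">
  <polygon points="46.03,67.32 10.70,37.81 115.25,30.29" fill="none" stroke="#008000"/>
  <polygon points="9.38,20.51 158.53,22.47 70.82,43.13 153.61,74.56 116.47,16.11" fill="none" stroke="#008000"/>
  <polyline points="149.81,13.12 121.56,8.28 95.43,8.87 71.40,14.87 49.49,26.29 29.69,43.14" fill="none" stroke="#008000"/>
</svg>

Each laser-on run becomes one SVG element. Flip Y back into SVG space with y_svg = 92.45 − y_machine. Every run uses S492, so all elements get stroke `#008000` (score).

Run 1: The run returns to its start, so emit a `<polygon>` with points (Y-flipped): 46.03,67.32 10.70,37.81 115.25,30.29.

Run 2: The run returns to its start, so emit a `<polygon>` with points (Y-flipped): 9.38,20.51 158.53,22.47 70.82,43.13 153.61,74.56 116.47,16.11.

Run 3: The run is open, so emit a `<polyline>` with points (Y-flipped): 149.81,13.12 121.56,8.28 95.43,8.87 71.40,14.87 49.49,26.29 29.69,43.14.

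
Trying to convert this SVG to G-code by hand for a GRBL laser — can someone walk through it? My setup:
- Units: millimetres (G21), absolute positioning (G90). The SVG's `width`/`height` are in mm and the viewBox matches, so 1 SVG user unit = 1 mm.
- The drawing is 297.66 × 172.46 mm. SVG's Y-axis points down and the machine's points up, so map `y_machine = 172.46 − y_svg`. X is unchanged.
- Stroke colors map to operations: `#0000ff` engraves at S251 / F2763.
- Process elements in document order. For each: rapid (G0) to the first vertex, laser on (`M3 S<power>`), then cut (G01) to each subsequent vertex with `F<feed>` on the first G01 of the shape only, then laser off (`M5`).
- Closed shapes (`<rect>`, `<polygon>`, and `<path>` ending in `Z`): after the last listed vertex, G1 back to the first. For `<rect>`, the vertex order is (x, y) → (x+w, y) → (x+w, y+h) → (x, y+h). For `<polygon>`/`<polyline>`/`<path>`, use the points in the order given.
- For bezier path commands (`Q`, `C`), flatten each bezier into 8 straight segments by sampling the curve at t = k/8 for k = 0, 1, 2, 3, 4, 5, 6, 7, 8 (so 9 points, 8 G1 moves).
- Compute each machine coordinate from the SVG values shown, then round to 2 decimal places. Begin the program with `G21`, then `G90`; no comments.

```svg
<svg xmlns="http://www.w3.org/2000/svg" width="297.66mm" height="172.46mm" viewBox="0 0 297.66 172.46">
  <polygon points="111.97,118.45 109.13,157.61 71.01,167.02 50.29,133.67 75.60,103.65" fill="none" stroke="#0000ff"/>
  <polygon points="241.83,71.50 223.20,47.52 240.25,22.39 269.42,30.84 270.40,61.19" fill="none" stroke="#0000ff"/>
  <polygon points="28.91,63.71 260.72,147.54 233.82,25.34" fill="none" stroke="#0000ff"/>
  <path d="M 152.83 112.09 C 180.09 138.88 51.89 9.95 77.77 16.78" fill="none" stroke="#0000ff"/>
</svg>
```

G21
G90
G0 X111.97 Y54.01
M3 S251
G01 X109.13 Y14.85 F2763
G01 X71.01 Y5.44
G01 X50.29 Y38.79
G01 X75.60 Y68.81
G01 X111.97 Y54.01
M5
G0 X241.83 Y100.96
M3 S251
G01 X223.20 Y124.94 F2763
G01 X240.25 Y150.07
G01 X269.42 Y141.62
G01 X270.40 Y111.27
G01 X241.83 Y100.96
M5
G0 X28.91 Y108.75
M3 S251
G01 X260.72 Y24.92 F2763
G01 X233.82 Y147.12
G01 X28.91 Y108.75
M5
G0 X152.83 Y60.37
M3 S251
G01 X156.37 Y57.05 F2763
G01 X148.96 Y64.92
G01 X134.24 Y80.55
G01 X115.82 Y100.54
G01 X97.33 Y121.46
G01 X82.41 Y139.90
G01 X74.68 Y152.45
G01 X77.77 Y155.68
M5

Since the viewBox matches the mm dimensions, user units are millimetres directly. The only transform is the Y-flip y_m = 172.46 − y_svg.

Shape 1 is a regular polygon drawn with `<polygon>`. Its stroke #0000ff means engrave at S251, F2763. After flipping Y the toolpath is (111.97,54.01) → (109.13,14.85) → (71.01,5.44) → (50.29,38.79) → (75.60,68.81) → (111.97,54.01), returning to the start.

Shape 2 is a regular polygon drawn with `<polygon>`. Its stroke #0000ff means engrave at S251, F2763. After flipping Y the toolpath is (241.83,100.96) → (223.20,124.94) → (240.25,150.07) → (269.42,141.62) → (270.40,111.27) → (241.83,100.96), returning to the start.

Shape 3 is a closed polygon drawn with `<polygon>`. Its stroke #0000ff means engrave at S251, F2763. After flipping Y the toolpath is (28.91,108.75) → (260.72,24.92) → (233.82,147.12) → (28.91,108.75), returning to the start.

Shape 4 is a cubic bezier drawn with `<path>`. Its stroke #0000ff means engrave at S251, F2763. After flipping Y the toolpath is (152.83,60.37) → (156.37,57.05) → (148.96,64.92) → (134.24,80.55) → (115.82,100.54) → (97.33,121.46) → (82.41,139.90) → (74.68,152.45) → (77.77,155.68).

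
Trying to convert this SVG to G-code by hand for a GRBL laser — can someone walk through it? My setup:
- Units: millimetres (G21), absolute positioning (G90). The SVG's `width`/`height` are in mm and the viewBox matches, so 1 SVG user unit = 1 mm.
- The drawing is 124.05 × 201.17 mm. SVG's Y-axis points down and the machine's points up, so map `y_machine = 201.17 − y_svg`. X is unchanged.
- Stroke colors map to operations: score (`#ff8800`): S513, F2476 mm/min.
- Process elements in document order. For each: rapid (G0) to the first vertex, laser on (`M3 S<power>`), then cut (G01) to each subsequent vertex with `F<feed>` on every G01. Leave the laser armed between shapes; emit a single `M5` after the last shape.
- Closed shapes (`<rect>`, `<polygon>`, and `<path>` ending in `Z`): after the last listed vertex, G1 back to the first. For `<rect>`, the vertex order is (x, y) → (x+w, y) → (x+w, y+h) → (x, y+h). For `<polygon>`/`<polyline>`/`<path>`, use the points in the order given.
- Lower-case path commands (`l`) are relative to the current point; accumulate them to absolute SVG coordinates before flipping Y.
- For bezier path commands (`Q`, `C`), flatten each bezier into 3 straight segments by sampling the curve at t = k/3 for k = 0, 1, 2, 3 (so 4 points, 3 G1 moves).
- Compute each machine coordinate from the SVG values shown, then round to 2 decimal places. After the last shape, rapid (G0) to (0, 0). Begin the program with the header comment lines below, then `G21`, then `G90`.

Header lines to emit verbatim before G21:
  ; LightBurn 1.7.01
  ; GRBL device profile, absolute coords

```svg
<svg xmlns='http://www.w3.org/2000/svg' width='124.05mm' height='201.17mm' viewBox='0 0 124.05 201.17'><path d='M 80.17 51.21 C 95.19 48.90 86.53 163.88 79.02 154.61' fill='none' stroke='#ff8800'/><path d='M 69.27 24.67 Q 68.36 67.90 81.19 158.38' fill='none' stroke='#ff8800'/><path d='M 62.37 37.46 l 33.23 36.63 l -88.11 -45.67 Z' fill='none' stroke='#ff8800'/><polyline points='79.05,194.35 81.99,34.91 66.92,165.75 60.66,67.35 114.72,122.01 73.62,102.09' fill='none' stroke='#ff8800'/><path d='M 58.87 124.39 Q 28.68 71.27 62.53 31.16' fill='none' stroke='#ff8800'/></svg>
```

viewBox `0 0 124.05 201.17` with mm width/height → 1 unit = 1 mm. Flip: y_m = 201.17 − y_svg.

**Shape 1** — `<path>` cubic bezier, stroke `#ff8800` → score (S513, F2476). Control points (SVG): P0=(80.17,51.21), P1=(95.19,48.90), P2=(86.53,163.88), P3=(79.02,154.61); sampled at t=k/3. Machine vertices: (80.17,149.96) → (88.22,122.12) → (85.99,69.76) → (79.02,46.56). Open path.

**Shape 2** — `<path>` quadratic bezier, stroke `#ff8800` → score (S513, F2476). Control points (SVG): P0=(69.27,24.67), P1=(68.36,67.90), P2=(81.19,158.38); sampled at t=k/3. Machine vertices: (69.27,176.50) → (70.19,142.43) → (74.16,97.86) → (81.19,42.79). Open path.

**Shape 3** — `<path>` closed polygon, stroke `#ff8800` → score (S513, F2476). Machine vertices: (62.37,163.71) → (95.60,127.08) → (7.49,172.75) → (62.37,163.71). Closed: final G1 returns to the first vertex.

**Shape 4** — `<polyline>` open polyline, stroke `#ff8800` → score (S513, F2476). Machine vertices: (79.05,6.82) → (81.99,166.26) → (66.92,35.42) → (60.66,133.82) → (114.72,79.16) → (73.62,99.08). Open path.

**Shape 5** — `<path>` quadratic bezier, stroke `#ff8800` → score (S513, F2476). Control points (SVG): P0=(58.87,124.39), P1=(28.68,71.27), P2=(62.53,31.16); sampled at t=k/3. Machine vertices: (58.87,76.78) → (45.86,110.75) → (47.08,141.82) → (62.53,170.01). Open path.

; LightBurn 1.7.01
; GRBL device profile, absolute coords
G21
G90
G0 X80.17 Y149.96
M3 S513
G01 X88.22 Y122.12 F2476
G01 X85.99 Y69.76 F2476
G01 X79.02 Y46.56 F2476
G0 X69.27 Y176.50
M3 S513
G01 X70.19 Y142.43 F2476
G01 X74.16 Y97.86 F2476
G01 X81.19 Y42.79 F2476
G0 X62.37 Y163.71
M3 S513
G01 X95.60 Y127.08 F2476
G01 X7.49 Y172.75 F2476
G01 X62.37 Y163.71 F2476
G0 X79.05 Y6.82
M3 S513
G01 X81.99 Y166.26 F2476
G01 X66.92 Y35.42 F2476
G01 X60.66 Y133.82 F2476
G01 X114.72 Y79.16 F2476
G01 X73.62 Y99.08 F2476
G0 X58.87 Y76.78
M3 S513
G01 X45.86 Y110.75 F2476
G01 X47.08 Y141.82 F2476
G01 X62.53 Y170.01 F2476
M5
G0 X0.00 Y0.00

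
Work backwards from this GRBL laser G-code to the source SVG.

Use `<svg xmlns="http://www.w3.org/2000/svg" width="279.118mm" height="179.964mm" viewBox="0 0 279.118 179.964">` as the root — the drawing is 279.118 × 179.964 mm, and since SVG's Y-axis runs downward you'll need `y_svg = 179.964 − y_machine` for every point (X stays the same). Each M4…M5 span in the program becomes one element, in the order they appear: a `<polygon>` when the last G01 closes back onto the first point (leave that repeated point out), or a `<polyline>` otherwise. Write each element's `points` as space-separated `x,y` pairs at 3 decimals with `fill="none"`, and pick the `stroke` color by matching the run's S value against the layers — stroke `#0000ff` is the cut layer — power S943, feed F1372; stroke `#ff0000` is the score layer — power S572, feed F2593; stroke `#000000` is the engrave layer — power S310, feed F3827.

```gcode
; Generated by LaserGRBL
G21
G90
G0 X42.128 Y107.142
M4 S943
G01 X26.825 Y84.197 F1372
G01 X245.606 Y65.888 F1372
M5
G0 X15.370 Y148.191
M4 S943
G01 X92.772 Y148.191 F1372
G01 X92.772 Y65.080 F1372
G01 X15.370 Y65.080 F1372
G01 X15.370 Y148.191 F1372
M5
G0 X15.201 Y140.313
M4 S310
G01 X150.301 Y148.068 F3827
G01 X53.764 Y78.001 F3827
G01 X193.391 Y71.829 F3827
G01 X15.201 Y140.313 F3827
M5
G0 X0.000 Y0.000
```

<svg xmlns="http://www.w3.org/2000/svg" width="279.118mm" height="179.964mm" viewBox="0 0 279.118 179.964">
  <polyline points="42.128,72.822 26.825,95.767 245.606,114.076" fill="none" stroke="#0000ff"/>
  <polygon points="15.370,31.773 92.772,31.773 92.772,114.884 15.370,114.884" fill="none" stroke="#0000ff"/>
  <polygon points="15.201,39.651 150.301,31.896 53.764,101.963 193.391,108.135" fill="none" stroke="#000000"/>
</svg>

Each laser-on run becomes one SVG element. Flip Y back into SVG space with y_svg = 179.964 − y_machine.

Run 1: the run's S943 means `#0000ff` (cut). The run is open, so emit a `<polyline>` with points (Y-flipped): 42.128,72.822 26.825,95.767 245.606,114.076.

Run 2: the run's S943 means `#0000ff` (cut). The run returns to its start, so emit a `<polygon>` with points (Y-flipped): 15.370,31.773 92.772,31.773 92.772,114.884 15.370,114.884.

Run 3: power S310 maps to stroke `#000000` (engrave). The run returns to its start, so emit a `<polygon>` with points (Y-flipped): 15.201,39.651 150.301,31.896 53.764,101.963 193.391,108.135.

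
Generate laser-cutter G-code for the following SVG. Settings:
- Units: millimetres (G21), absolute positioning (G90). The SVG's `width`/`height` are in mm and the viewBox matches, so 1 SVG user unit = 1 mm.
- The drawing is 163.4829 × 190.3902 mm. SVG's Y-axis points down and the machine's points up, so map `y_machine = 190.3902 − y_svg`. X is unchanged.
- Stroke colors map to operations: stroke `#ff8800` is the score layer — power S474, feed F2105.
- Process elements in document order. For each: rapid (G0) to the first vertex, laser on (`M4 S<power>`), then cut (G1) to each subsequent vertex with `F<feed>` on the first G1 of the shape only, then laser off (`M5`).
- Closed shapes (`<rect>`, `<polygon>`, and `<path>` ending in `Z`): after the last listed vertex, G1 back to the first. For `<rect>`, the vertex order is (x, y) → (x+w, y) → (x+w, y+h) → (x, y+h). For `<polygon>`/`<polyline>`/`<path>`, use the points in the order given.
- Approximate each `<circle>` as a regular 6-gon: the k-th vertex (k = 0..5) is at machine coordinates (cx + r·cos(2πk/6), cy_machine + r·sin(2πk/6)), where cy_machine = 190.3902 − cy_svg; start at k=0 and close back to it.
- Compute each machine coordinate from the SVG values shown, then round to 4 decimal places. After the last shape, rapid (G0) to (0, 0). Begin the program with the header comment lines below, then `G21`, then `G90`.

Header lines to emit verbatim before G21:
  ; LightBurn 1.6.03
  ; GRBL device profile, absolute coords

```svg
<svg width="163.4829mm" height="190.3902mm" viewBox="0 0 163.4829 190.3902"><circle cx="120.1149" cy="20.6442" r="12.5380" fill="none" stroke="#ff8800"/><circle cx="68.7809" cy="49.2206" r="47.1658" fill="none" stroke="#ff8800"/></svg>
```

; LightBurn 1.6.03
; GRBL device profile, absolute coords
G21
G90
G0 X132.6529 Y169.7460
M4 S474
G1 X126.3839 Y180.6042 F2105
G1 X113.8459 Y180.6042
G1 X107.5769 Y169.7460
G1 X113.8459 Y158.8878
G1 X126.3839 Y158.8878
G1 X132.6529 Y169.7460
M5
G0 X115.9467 Y141.1696
M4 S474
G1 X92.3638 Y182.0164 F2105
G1 X45.1980 Y182.0164
G1 X21.6151 Y141.1696
G1 X45.1980 Y100.3228
G1 X92.3638 Y100.3228
G1 X115.9467 Y141.1696
M5
G0 X0.0000 Y0.0000

Since the viewBox matches the mm dimensions, user units are millimetres directly. The only transform is the Y-flip y_m = 190.3902 − y_svg.

Shape 1 is a circle drawn with `<circle>`. Its stroke #ff8800 means score at S474, F2105. After flipping Y the toolpath is (132.6529,169.7460) → (126.3839,180.6042) → (113.8459,180.6042) → (107.5769,169.7460) → (113.8459,158.8878) → (126.3839,158.8878) → (132.6529,169.7460), returning to the start.

Shape 2 is a circle drawn with `<circle>`. Its stroke #ff8800 means score at S474, F2105. After flipping Y the toolpath is (115.9467,141.1696) → (92.3638,182.0164) → (45.1980,182.0164) → (21.6151,141.1696) → (45.1980,100.3228) → (92.3638,100.3228) → (115.9467,141.1696), returning to the start.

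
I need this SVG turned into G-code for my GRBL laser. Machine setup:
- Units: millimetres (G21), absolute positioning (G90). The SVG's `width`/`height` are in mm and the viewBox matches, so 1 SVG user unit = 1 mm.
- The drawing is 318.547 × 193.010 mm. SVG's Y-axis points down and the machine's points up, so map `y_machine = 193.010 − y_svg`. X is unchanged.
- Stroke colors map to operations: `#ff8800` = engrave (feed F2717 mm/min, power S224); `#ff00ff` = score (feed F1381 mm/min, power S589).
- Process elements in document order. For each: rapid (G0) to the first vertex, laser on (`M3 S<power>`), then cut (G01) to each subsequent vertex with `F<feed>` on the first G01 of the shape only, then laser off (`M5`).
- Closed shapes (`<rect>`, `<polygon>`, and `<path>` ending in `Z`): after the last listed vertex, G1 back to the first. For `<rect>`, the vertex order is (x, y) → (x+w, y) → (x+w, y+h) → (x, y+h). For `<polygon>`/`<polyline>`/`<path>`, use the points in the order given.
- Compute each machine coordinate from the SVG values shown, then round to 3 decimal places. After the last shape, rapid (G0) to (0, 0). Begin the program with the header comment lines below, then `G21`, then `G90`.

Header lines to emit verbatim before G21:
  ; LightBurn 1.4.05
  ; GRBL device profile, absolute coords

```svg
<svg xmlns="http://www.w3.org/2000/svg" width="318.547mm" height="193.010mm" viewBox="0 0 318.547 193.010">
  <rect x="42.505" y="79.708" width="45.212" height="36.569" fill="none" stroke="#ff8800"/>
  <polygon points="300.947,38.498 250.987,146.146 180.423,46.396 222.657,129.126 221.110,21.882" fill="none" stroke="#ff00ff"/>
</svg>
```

Since the viewBox matches the mm dimensions, user units are millimetres directly. The only transform is the Y-flip y_m = 193.010 − y_svg.

Shape 1 is a rectangle drawn with `<rect>`. Its stroke #ff8800 means engrave at S224, F2717. After flipping Y the toolpath is (42.505,113.302) → (87.717,113.302) → (87.717,76.733) → (42.505,76.733) → (42.505,113.302), returning to the start.

Shape 2 is a closed polygon drawn with `<polygon>`. Its stroke #ff00ff means score at S589, F1381. After flipping Y the toolpath is (300.947,154.512) → (250.987,46.864) → (180.423,146.614) → (222.657,63.884) → (221.110,171.128) → (300.947,154.512), returning to the start.

; LightBurn 1.4.05
; GRBL device profile, absolute coords
G21
G90
G0 X42.505 Y113.302
M3 S224
G01 X87.717 Y113.302 F2717
G01 X87.717 Y76.733
G01 X42.505 Y76.733
G01 X42.505 Y113.302
M5
G0 X300.947 Y154.512
M3 S589
G01 X250.987 Y46.864 F1381
G01 X180.423 Y146.614
G01 X222.657 Y63.884
G01 X221.110 Y171.128
G01 X300.947 Y154.512
M5
G0 X0.000 Y0.000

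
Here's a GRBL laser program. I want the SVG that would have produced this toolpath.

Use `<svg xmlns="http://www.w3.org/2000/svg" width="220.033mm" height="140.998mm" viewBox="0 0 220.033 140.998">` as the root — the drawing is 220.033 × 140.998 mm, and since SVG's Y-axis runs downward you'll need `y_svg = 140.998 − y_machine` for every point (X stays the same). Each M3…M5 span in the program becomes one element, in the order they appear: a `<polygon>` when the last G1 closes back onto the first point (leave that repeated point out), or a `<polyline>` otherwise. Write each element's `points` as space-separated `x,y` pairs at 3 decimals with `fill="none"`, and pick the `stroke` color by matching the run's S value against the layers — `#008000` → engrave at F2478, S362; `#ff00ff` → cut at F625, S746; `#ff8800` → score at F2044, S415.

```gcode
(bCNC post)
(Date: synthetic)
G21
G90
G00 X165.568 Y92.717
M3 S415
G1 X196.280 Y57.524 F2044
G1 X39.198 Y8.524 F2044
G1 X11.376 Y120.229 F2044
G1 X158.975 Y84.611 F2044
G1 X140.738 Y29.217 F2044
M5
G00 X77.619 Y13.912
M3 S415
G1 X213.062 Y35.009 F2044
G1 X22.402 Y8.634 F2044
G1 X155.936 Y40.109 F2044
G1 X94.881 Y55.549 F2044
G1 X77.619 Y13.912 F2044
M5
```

Machine Y-up, SVG Y-down with viewBox height 140.998, so y_svg = 140.998 − y_machine; X carries over. Every run uses S415, so all elements get stroke `#ff8800` (score).

Run 1: The run is open, so emit a `<polyline>` with points (Y-flipped): 165.568,48.281 196.280,83.474 39.198,132.474 11.376,20.769 158.975,56.387 140.738,111.781.

Run 2: The run returns to its start, so emit a `<polygon>` with points (Y-flipped): 77.619,127.086 213.062,105.989 22.402,132.364 155.936,100.889 94.881,85.449.

<svg xmlns="http://www.w3.org/2000/svg" width="220.033mm" height="140.998mm" viewBox="0 0 220.033 140.998">
  <polyline points="165.568,48.281 196.280,83.474 39.198,132.474 11.376,20.769 158.975,56.387 140.738,111.781" fill="none" stroke="#ff8800"/>
  <polygon points="77.619,127.086 213.062,105.989 22.402,132.364 155.936,100.889 94.881,85.449" fill="none" stroke="#ff8800"/>
</svg>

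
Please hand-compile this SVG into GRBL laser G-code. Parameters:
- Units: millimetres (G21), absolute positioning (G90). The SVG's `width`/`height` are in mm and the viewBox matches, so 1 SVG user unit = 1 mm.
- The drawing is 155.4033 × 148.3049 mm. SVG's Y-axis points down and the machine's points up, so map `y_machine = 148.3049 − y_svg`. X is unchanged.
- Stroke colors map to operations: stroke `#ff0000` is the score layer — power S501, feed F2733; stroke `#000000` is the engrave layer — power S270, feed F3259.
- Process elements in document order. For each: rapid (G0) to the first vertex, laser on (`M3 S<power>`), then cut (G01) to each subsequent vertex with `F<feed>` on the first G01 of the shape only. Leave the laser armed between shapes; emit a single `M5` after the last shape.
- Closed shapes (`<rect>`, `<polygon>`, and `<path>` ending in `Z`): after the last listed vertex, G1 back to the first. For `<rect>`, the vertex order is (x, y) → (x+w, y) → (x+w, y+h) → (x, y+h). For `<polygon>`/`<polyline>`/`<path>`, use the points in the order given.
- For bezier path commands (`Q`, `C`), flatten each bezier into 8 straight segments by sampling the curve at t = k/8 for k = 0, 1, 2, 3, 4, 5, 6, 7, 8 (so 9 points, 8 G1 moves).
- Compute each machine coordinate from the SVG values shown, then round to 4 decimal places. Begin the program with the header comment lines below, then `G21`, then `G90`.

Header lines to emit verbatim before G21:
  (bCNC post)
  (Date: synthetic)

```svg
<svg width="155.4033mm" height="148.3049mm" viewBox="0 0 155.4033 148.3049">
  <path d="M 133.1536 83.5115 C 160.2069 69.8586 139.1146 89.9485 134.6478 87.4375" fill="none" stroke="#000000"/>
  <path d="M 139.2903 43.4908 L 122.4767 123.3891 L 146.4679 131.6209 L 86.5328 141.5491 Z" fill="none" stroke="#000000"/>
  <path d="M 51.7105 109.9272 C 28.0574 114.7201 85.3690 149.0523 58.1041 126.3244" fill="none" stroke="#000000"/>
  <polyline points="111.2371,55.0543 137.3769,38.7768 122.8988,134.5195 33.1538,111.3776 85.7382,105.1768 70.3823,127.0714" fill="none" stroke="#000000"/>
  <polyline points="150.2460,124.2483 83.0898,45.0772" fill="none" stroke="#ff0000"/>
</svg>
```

(bCNC post)
(Date: synthetic)
G21
G90
G0 X133.1536 Y64.7934
M3 S270
G01 X141.1683 Y68.4416 F3259
G01 X145.4283 Y69.5867
G01 X146.6928 Y68.8889
G01 X145.7207 Y67.0086
G01 X143.2712 Y64.6060
G01 X140.1031 Y62.3414
G01 X136.9757 Y60.8751
G01 X134.6478 Y60.8674
G0 X139.2903 Y104.8141
M3 S270
G01 X122.4767 Y24.9158 F3259
G01 X146.4679 Y16.6840
G01 X86.5328 Y6.7558
G01 X139.2903 Y104.8141
G0 X51.7105 Y38.3777
M3 S270
G01 X46.3125 Y35.3648 F3259
G01 X46.5650 Y30.5975
G01 X50.5280 Y25.0906
G01 X56.2617 Y19.8588
G01 X61.8261 Y15.9171
G01 X65.2813 Y14.2802
G01 X64.6872 Y15.9631
G01 X58.1041 Y21.9805
G0 X111.2371 Y93.2506
M3 S270
G01 X137.3769 Y109.5281 F3259
G01 X122.8988 Y13.7854
G01 X33.1538 Y36.9273
G01 X85.7382 Y43.1281
G01 X70.3823 Y21.2335
G0 X150.2460 Y24.0566
M3 S501
G01 X83.0898 Y103.2277 F2733
M5

Since the viewBox matches the mm dimensions, user units are millimetres directly. The only transform is the Y-flip y_m = 148.3049 − y_svg.

Shape 1 is a cubic bezier drawn with `<path>`. Its stroke #000000 means engrave at S270, F3259. After flipping Y the toolpath is (133.1536,64.7934) → (141.1683,68.4416) → (145.4283,69.5867) → (146.6928,68.8889) → (145.7207,67.0086) → (143.2712,64.6060) → (140.1031,62.3414) → (136.9757,60.8751) → (134.6478,60.8674).

Shape 2 is a closed polygon drawn with `<path>`. Its stroke #000000 means engrave at S270, F3259. After flipping Y the toolpath is (139.2903,104.8141) → (122.4767,24.9158) → (146.4679,16.6840) → (86.5328,6.7558) → (139.2903,104.8141), returning to the start.

Shape 3 is a cubic bezier drawn with `<path>`. Its stroke #000000 means engrave at S270, F3259. After flipping Y the toolpath is (51.7105,38.3777) → (46.3125,35.3648) → (46.5650,30.5975) → (50.5280,25.0906) → (56.2617,19.8588) → (61.8261,15.9171) → (65.2813,14.2802) → (64.6872,15.9631) → (58.1041,21.9805).

Shape 4 is a open polyline drawn with `<polyline>`. Its stroke #000000 means engrave at S270, F3259. After flipping Y the toolpath is (111.2371,93.2506) → (137.3769,109.5281) → (122.8988,13.7854) → (33.1538,36.9273) → (85.7382,43.1281) → (70.3823,21.2335).

Shape 5 is a line segment drawn with `<polyline>`. Its stroke #ff0000 means score at S501, F2733. After flipping Y the toolpath is (150.2460,24.0566) → (83.0898,103.2277).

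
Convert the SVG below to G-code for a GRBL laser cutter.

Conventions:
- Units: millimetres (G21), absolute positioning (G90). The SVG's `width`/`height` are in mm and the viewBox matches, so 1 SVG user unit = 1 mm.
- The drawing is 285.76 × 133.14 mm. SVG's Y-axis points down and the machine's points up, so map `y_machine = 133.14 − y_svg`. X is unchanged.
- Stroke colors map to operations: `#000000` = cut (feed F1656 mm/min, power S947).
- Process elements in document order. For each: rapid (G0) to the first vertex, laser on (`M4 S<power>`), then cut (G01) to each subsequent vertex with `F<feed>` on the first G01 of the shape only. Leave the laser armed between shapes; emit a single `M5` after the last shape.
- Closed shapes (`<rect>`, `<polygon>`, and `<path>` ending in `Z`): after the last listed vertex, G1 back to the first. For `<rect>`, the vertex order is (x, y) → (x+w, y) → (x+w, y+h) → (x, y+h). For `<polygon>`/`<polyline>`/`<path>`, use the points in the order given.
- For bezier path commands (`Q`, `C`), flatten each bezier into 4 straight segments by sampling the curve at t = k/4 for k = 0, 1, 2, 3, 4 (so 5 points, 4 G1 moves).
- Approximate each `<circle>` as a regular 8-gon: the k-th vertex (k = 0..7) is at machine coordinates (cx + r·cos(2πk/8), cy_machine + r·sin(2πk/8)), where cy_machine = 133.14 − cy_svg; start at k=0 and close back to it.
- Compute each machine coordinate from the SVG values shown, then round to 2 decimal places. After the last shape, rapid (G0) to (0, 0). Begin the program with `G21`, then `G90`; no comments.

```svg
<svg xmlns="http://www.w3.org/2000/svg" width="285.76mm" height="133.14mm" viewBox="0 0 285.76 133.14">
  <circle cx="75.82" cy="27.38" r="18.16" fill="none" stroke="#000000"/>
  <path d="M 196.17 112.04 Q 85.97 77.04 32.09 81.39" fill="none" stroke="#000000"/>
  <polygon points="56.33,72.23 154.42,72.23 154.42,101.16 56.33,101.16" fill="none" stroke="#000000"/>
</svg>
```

1 u = 1 mm; y_m = 133.14 − y.

[1] `<circle>` circle, #000000→cut S947 F1656: (93.98,105.76) → (88.66,118.60) → (75.82,123.92) → (62.98,118.60) → (57.66,105.76) → (62.98,92.92) → (75.82,87.60) → (88.66,92.92) → (93.98,105.76) (closed)

[2] `<path>` quadratic bezier, #000000→cut S947 F1656: (196.17,21.10) → (144.59,36.14) → (100.05,46.26) → (62.55,51.47) → (32.09,51.75)

[3] `<polygon>` rectangle, #000000→cut S947 F1656: (56.33,60.91) → (154.42,60.91) → (154.42,31.98) → (56.33,31.98) → (56.33,60.91) (closed)

G21
G90
G0 X93.98 Y105.76
M4 S947
G01 X88.66 Y118.60 F1656
G01 X75.82 Y123.92
G01 X62.98 Y118.60
G01 X57.66 Y105.76
G01 X62.98 Y92.92
G01 X75.82 Y87.60
G01 X88.66 Y92.92
G01 X93.98 Y105.76
G0 X196.17 Y21.10
M4 S947
G01 X144.59 Y36.14 F1656
G01 X100.05 Y46.26
G01 X62.55 Y51.47
G01 X32.09 Y51.75
G0 X56.33 Y60.91
M4 S947
G01 X154.42 Y60.91 F1656
G01 X154.42 Y31.98
G01 X56.33 Y31.98
G01 X56.33 Y60.91
M5
G0 X0.00 Y0.00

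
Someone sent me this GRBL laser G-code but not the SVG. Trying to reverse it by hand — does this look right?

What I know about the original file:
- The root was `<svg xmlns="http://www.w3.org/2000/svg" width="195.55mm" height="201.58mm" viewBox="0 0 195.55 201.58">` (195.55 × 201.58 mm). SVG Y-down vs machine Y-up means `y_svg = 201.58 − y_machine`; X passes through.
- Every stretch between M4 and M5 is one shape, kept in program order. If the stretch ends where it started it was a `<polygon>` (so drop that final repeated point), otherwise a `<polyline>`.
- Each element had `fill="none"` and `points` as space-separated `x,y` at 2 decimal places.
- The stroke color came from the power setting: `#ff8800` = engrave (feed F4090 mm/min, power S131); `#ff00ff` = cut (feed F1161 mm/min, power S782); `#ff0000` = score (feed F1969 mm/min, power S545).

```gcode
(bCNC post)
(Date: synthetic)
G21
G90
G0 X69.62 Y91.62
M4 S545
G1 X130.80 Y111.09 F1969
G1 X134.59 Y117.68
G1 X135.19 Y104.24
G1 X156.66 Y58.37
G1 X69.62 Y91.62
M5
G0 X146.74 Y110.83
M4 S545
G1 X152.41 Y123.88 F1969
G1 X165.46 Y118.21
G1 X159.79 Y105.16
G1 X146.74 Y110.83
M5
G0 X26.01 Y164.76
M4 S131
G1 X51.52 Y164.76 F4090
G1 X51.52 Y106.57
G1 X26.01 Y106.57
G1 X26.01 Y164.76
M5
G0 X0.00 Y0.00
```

<svg xmlns="http://www.w3.org/2000/svg" width="195.55mm" height="201.58mm" viewBox="0 0 195.55 201.58">
  <polygon points="69.62,109.96 130.80,90.49 134.59,83.90 135.19,97.34 156.66,143.21" fill="none" stroke="#ff0000"/>
  <polygon points="146.74,90.75 152.41,77.70 165.46,83.37 159.79,96.42" fill="none" stroke="#ff0000"/>
  <polygon points="26.01,36.82 51.52,36.82 51.52,95.01 26.01,95.01" fill="none" stroke="#ff8800"/>
</svg>

Machine Y-up, SVG Y-down with viewBox height 201.58, so y_svg = 201.58 − y_machine; X carries over.

Run 1: power S545 maps to stroke `#ff0000` (score). The run returns to its start, so emit a `<polygon>` with points (Y-flipped): 69.62,109.96 130.80,90.49 134.59,83.90 135.19,97.34 156.66,143.21.

Run 2: the run's S545 means `#ff0000` (score). The run returns to its start, so emit a `<polygon>` with points (Y-flipped): 146.74,90.75 152.41,77.70 165.46,83.37 159.79,96.42.

Run 3: power S131 maps to stroke `#ff8800` (engrave). The run returns to its start, so emit a `<polygon>` with points (Y-flipped): 26.01,36.82 51.52,36.82 51.52,95.01 26.01,95.01.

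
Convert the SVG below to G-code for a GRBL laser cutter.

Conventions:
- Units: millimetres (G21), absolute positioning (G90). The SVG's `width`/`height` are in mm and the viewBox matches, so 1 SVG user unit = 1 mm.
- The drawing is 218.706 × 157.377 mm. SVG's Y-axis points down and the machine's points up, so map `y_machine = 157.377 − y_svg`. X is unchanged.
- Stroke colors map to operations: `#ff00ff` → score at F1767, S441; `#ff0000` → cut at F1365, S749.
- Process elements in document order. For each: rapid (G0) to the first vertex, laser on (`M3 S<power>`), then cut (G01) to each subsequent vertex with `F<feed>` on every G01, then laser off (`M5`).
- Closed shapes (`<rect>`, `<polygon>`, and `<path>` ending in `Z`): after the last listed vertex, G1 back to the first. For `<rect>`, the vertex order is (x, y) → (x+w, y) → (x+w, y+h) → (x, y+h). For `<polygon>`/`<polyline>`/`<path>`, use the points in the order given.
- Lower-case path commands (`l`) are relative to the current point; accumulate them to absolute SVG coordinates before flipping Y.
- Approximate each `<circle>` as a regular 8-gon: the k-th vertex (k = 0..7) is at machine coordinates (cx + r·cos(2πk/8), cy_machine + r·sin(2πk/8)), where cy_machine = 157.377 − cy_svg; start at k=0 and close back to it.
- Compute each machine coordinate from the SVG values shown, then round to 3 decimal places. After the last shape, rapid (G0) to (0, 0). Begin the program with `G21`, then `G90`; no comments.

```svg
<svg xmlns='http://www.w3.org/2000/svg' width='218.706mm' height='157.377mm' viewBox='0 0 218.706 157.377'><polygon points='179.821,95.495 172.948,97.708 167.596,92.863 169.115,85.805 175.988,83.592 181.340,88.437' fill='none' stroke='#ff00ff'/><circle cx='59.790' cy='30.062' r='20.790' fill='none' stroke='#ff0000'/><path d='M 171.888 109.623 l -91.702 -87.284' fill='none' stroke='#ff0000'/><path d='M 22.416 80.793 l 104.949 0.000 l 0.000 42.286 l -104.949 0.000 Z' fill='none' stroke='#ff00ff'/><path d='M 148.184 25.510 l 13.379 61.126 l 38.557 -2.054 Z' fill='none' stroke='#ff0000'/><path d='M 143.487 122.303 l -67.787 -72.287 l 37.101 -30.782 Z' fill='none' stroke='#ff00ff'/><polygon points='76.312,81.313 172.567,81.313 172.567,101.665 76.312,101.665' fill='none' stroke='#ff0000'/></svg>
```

G21
G90
G0 X179.821 Y61.882
M3 S441
G01 X172.948 Y59.669 F1767
G01 X167.596 Y64.514 F1767
G01 X169.115 Y71.572 F1767
G01 X175.988 Y73.785 F1767
G01 X181.340 Y68.940 F1767
G01 X179.821 Y61.882 F1767
M5
G0 X80.580 Y127.315
M3 S749
G01 X74.491 Y142.016 F1365
G01 X59.790 Y148.105 F1365
G01 X45.089 Y142.016 F1365
G01 X39.000 Y127.315 F1365
G01 X45.089 Y112.614 F1365
G01 X59.790 Y106.525 F1365
G01 X74.491 Y112.614 F1365
G01 X80.580 Y127.315 F1365
M5
G0 X171.888 Y47.754
M3 S749
G01 X80.186 Y135.038 F1365
M5
G0 X22.416 Y76.584
M3 S441
G01 X127.365 Y76.584 F1767
G01 X127.365 Y34.298 F1767
G01 X22.416 Y34.298 F1767
G01 X22.416 Y76.584 F1767
M5
G0 X148.184 Y131.867
M3 S749
G01 X161.563 Y70.741 F1365
G01 X200.120 Y72.795 F1365
G01 X148.184 Y131.867 F1365
M5
G0 X143.487 Y35.074
M3 S441
G01 X75.700 Y107.361 F1767
G01 X112.801 Y138.143 F1767
G01 X143.487 Y35.074 F1767
M5
G0 X76.312 Y76.064
M3 S749
G01 X172.567 Y76.064 F1365
G01 X172.567 Y55.712 F1365
G01 X76.312 Y55.712 F1365
G01 X76.312 Y76.064 F1365
M5
G0 X0.000 Y0.000

Since the viewBox matches the mm dimensions, user units are millimetres directly. The only transform is the Y-flip y_m = 157.377 − y_svg.

Shape 1 is a regular polygon drawn with `<polygon>`. Its stroke #ff00ff means score at S441, F1767. After flipping Y the toolpath is (179.821,61.882) → (172.948,59.669) → (167.596,64.514) → (169.115,71.572) → (175.988,73.785) → (181.340,68.940) → (179.821,61.882), returning to the start.

Shape 2 is a circle drawn with `<circle>`. Its stroke #ff0000 means cut at S749, F1365. After flipping Y the toolpath is (80.580,127.315) → (74.491,142.016) → (59.790,148.105) → (45.089,142.016) → (39.000,127.315) → (45.089,112.614) → (59.790,106.525) → (74.491,112.614) → (80.580,127.315), returning to the start.

Shape 3 is a line segment drawn with `<path>`. Its stroke #ff0000 means cut at S749, F1365. After flipping Y the toolpath is (171.888,47.754) → (80.186,135.038).

Shape 4 is a rectangle drawn with `<path>`. Its stroke #ff00ff means score at S441, F1767. After flipping Y the toolpath is (22.416,76.584) → (127.365,76.584) → (127.365,34.298) → (22.416,34.298) → (22.416,76.584), returning to the start.

Shape 5 is a closed polygon drawn with `<path>`. Its stroke #ff0000 means cut at S749, F1365. After flipping Y the toolpath is (148.184,131.867) → (161.563,70.741) → (200.120,72.795) → (148.184,131.867), returning to the start.

Shape 6 is a closed polygon drawn with `<path>`. Its stroke #ff00ff means score at S441, F1767. After flipping Y the toolpath is (143.487,35.074) → (75.700,107.361) → (112.801,138.143) → (143.487,35.074), returning to the start.

Shape 7 is a rectangle drawn with `<polygon>`. Its stroke #ff0000 means cut at S749, F1365. After flipping Y the toolpath is (76.312,76.064) → (172.567,76.064) → (172.567,55.712) → (76.312,55.712) → (76.312,76.064), returning to the start.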